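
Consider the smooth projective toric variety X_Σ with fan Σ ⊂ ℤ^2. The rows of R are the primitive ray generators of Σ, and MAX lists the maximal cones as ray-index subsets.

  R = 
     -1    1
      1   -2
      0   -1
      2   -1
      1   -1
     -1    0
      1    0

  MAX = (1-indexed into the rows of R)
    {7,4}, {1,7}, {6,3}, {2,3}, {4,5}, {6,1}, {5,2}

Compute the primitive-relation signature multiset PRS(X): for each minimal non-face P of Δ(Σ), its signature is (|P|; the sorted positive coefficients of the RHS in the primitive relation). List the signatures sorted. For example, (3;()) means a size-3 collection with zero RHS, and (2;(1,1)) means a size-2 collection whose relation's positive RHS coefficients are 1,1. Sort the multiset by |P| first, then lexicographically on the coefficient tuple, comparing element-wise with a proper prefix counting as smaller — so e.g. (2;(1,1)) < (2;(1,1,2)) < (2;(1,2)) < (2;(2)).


Primitive collections (14):

  P = {1,5}:  v_{1} + v_{5} = 0 ; sig = (2;())
  P = {6,7}:  v_{6} + v_{7} = 0 ; sig = (2;())
  P = {1,2}:  v_{1} + v_{2} = v_{3} ; sig = (2;(1))
  P = {1,3}:  v_{1} + v_{3} = v_{6} ; sig = (2;(1))
  P = {1,4}:  v_{1} + v_{4} = v_{7} ; sig = (2;(1))
  P = {3,5}:  v_{3} + v_{5} = v_{2} ; sig = (2;(1))
  P = {3,7}:  v_{3} + v_{7} = v_{5} ; sig = (2;(1))
  P = {4,6}:  v_{4} + v_{6} = v_{5} ; sig = (2;(1))
  P = {5,6}:  v_{5} + v_{6} = v_{3} ; sig = (2;(1))
  P = {5,7}:  v_{5} + v_{7} = v_{4} ; sig = (2;(1))
  P = {2,6}:  v_{2} + v_{6} = 2·v_{3} ; sig = (2;(2))
  P = {2,7}:  v_{2} + v_{7} = 2·v_{5} ; sig = (2;(2))
  P = {3,4}:  v_{3} + v_{4} = 2·v_{5} ; sig = (2;(2))
  P = {2,4}:  v_{2} + v_{4} = 3·v_{5} ; sig = (2;(3))

Sorted signature multiset PRS(X):
[(2;()), (2;()), (2;(1)), (2;(1)), (2;(1)), (2;(1)), (2;(1)), (2;(1)), (2;(1)), (2;(1)), (2;(2)), (2;(2)), (2;(2)), (2;(3))]


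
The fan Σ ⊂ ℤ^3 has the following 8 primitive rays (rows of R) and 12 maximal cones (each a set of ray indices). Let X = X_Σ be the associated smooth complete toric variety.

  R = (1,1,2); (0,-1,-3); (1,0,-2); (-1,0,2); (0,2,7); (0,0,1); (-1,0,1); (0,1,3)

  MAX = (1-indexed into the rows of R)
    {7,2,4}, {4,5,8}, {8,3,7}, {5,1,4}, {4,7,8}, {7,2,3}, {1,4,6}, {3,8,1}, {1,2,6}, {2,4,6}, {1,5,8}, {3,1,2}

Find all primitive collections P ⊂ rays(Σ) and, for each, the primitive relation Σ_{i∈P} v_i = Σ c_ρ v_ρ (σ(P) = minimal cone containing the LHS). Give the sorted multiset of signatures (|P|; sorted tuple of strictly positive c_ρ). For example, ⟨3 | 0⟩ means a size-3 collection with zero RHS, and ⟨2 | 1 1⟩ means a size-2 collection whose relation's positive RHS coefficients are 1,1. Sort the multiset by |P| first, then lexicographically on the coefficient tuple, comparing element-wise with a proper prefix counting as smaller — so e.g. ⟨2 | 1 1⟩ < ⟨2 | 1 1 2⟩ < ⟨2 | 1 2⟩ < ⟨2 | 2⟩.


The 12 primitive collections of Σ (r=8, n=3):

  {2,8}:  v_{2} + v_{8} = 0 — sig = ⟨2 | 0⟩
  {3,4}:  v_{3} + v_{4} = 0 — sig = ⟨2 | 0⟩
  {1,7}:  v_{1} + v_{7} = v_{8} — sig = ⟨2 | 1⟩
  {6,7}:  v_{6} + v_{7} = v_{4} — sig = ⟨2 | 1⟩
  {2,5}:  v_{2} + v_{5} = v_{1} + v_{4} — sig = ⟨2 | 1 1⟩
  {3,5}:  v_{3} + v_{5} = v_{1} + v_{8} — sig = ⟨2 | 1 1⟩
  {3,6}:  v_{3} + v_{6} = v_{1} + v_{2} — sig = ⟨2 | 1 1⟩
  {6,8}:  v_{6} + v_{8} = v_{1} + v_{4} — sig = ⟨2 | 1 1⟩
  {5,7}:  v_{5} + v_{7} = v_{4} + 2·v_{8} — sig = ⟨2 | 1 2⟩
  {5,6}:  v_{5} + v_{6} = 2·v_{1} + 2·v_{4} — sig = ⟨2 | 2 2⟩
  {1,2,4}:  v_{1} + v_{2} + v_{4} = v_{6} — sig = ⟨3 | 1⟩
  {1,4,8}:  v_{1} + v_{4} + v_{8} = v_{5} — sig = ⟨3 | 1⟩

Sorted signature multiset PRS(X):
    |P|=2: 10 collections, coeffs (), (), (1), (1), (1,1), (1,1), (1,1), (1,1), (1,2), (2,2)
    |P|=3: 2 collections, coeffs (1), (1)


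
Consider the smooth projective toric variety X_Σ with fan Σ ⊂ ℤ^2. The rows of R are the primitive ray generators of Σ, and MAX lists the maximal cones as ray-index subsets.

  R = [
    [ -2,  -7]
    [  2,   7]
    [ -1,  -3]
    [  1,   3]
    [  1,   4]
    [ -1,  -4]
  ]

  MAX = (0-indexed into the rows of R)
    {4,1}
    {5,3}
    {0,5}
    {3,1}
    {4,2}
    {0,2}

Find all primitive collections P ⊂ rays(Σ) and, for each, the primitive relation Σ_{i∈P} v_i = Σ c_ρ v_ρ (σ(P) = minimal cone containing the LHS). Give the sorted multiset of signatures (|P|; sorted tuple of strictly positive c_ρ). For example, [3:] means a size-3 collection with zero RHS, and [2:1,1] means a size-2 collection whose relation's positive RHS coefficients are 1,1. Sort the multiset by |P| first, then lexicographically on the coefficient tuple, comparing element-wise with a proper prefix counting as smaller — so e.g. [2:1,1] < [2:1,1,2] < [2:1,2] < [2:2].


9 collections generate NE(X_Σ); each relation:

  P={0,1}:  v_{0} + v_{1} = 0 — sig = [2:]
  P={2,3}:  v_{2} + v_{3} = 0 — sig = [2:]
  P={4,5}:  v_{4} + v_{5} = 0 — sig = [2:]
  P={0,3}:  v_{0} + v_{3} = v_{5} — sig = [2:1]
  P={0,4}:  v_{0} + v_{4} = v_{2} — sig = [2:1]
  P={1,2}:  v_{1} + v_{2} = v_{4} — sig = [2:1]
  P={1,5}:  v_{1} + v_{5} = v_{3} — sig = [2:1]
  P={2,5}:  v_{2} + v_{5} = v_{0} — sig = [2:1]
  P={3,4}:  v_{3} + v_{4} = v_{1} — sig = [2:1]

Sorted signature multiset PRS(X):
{ [2:] ×3,  [2:1] ×6 }


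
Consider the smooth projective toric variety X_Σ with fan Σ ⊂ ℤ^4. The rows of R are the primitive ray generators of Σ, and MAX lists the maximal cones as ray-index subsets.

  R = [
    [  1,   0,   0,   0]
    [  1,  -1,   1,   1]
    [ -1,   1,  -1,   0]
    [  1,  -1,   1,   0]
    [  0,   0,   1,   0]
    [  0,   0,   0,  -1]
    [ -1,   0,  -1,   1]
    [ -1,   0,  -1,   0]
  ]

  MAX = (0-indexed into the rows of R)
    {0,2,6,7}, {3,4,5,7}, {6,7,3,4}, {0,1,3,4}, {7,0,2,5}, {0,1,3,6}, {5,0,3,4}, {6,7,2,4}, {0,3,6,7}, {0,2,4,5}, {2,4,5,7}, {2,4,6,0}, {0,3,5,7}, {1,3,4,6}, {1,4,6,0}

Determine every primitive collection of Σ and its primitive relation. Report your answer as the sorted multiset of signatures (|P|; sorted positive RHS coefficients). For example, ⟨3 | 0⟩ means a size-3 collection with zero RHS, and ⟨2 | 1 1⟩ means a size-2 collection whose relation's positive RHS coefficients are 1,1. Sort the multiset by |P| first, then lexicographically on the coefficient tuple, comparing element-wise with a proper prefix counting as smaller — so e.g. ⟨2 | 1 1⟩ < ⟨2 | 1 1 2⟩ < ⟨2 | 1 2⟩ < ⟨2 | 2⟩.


Minimal non-faces — 7 found among 8 rays, 15 max cones:

  • {2,3}:  v_{2} + v_{3} = 0  so sig = ⟨2 | 0⟩
  • {1,5}:  v_{1} + v_{5} = v_{3}  so sig = ⟨2 | 1⟩
  • {5,6}:  v_{5} + v_{6} = v_{7}  so sig = ⟨2 | 1⟩
  • {1,7}:  v_{1} + v_{7} = v_{3} + v_{6}  so sig = ⟨2 | 1 1⟩
  • {1,2}:  v_{1} + v_{2} = v_{0} + v_{4} + v_{6}  so sig = ⟨2 | 1 1 1⟩
  • {0,4,7}:  v_{0} + v_{4} + v_{7} = 0  so sig = ⟨3 | 0⟩
  • {0,3,4,6}:  v_{0} + v_{3} + v_{4} + v_{6} = v_{1}  so sig = ⟨4 | 1⟩

Hence PRS(X_Σ) =
{ ⟨2 | 0⟩,  ⟨2 | 1⟩ ×2,  ⟨2 | 1 1⟩,  ⟨2 | 1 1 1⟩,  ⟨3 | 0⟩,  ⟨4 | 1⟩ }


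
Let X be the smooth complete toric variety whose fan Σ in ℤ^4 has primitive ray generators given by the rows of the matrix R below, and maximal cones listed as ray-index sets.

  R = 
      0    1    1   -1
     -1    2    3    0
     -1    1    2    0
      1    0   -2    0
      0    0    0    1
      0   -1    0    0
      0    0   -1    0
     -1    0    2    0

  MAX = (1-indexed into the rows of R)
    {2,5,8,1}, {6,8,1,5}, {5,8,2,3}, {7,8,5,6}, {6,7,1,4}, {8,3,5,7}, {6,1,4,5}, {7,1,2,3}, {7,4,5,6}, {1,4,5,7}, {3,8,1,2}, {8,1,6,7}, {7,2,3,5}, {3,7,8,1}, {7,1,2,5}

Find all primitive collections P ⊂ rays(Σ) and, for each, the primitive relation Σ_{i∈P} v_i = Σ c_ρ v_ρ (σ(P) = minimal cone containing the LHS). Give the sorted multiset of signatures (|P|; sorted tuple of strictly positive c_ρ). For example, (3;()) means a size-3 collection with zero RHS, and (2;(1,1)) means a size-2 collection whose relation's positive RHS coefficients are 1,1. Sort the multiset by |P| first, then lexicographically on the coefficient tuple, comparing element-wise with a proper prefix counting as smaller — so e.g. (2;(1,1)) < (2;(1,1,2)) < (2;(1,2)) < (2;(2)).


Σ has 9 primitive collections:

  • {4,8}:  v_{4} + v_{8} = 0  ⇒ sig = (2;())
  • {3,6}:  v_{3} + v_{6} = v_{8}  ⇒ sig = (2;(1))
  • {2,6}:  v_{2} + v_{6} = v_{1} + v_{5} + v_{8}  ⇒ sig = (2;(1,1,1))
  • {3,4}:  v_{3} + v_{4} = v_{1} + v_{5} + v_{7}  ⇒ sig = (2;(1,1,1))
  • {2,4}:  v_{2} + v_{4} = 2·v_{1} + 2·v_{5} + v_{7}  ⇒ sig = (2;(1,2,2))
  • {1,3,5}:  v_{1} + v_{3} + v_{5} = v_{2}  ⇒ sig = (3;(1))
  • {2,7,8}:  v_{2} + v_{7} + v_{8} = 2·v_{3}  ⇒ sig = (3;(2))
  • {1,5,6,7}:  v_{1} + v_{5} + v_{6} + v_{7} = 0  ⇒ sig = (4;())
  • {1,5,7,8}:  v_{1} + v_{5} + v_{7} + v_{8} = v_{3}  ⇒ sig = (4;(1))

Signatures (|P|; sorted positive RHS coefficients), sorted:
[(2;()), (2;(1)), (2;(1,1,1)), (2;(1,1,1)), (2;(1,2,2)), (3;(1)), (3;(2)), (4;()), (4;(1))]


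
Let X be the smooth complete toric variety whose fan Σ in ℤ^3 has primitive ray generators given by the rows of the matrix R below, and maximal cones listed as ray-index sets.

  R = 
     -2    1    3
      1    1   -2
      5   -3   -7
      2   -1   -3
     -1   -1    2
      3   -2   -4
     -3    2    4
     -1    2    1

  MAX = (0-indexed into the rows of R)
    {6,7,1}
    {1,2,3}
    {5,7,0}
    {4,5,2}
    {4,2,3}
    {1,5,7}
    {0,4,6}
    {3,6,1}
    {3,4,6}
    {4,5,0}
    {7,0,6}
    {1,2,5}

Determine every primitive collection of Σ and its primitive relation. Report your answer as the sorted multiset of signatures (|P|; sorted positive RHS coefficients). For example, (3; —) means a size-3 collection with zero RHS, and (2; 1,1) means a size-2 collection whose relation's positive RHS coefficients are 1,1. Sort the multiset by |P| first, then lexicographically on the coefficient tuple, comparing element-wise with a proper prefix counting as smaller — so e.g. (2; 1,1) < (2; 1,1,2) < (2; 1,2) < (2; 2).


Δ(Σ) — 8 vertices, 10 min non-faces:

  • {0,3}:  v_{0} + v_{3} = 0 ; sig = (2; —)
  • {1,4}:  v_{1} + v_{4} = 0 ; sig = (2; —)
  • {5,6}:  v_{5} + v_{6} = 0 ; sig = (2; —)
  • {0,1}:  v_{0} + v_{1} = v_{7} ; sig = (2; 1)
  • {0,2}:  v_{0} + v_{2} = v_{5} ; sig = (2; 1)
  • {2,6}:  v_{2} + v_{6} = v_{3} ; sig = (2; 1)
  • {3,5}:  v_{3} + v_{5} = v_{2} ; sig = (2; 1)
  • {3,7}:  v_{3} + v_{7} = v_{1} ; sig = (2; 1)
  • {4,7}:  v_{4} + v_{7} = v_{0} ; sig = (2; 1)
  • {2,7}:  v_{2} + v_{7} = v_{1} + v_{5} ; sig = (2; 1,1)

Sorted signature multiset PRS(X):
    |P|=2: 10 collections, coeffs (), (), (), (1), (1), (1), (1), (1), (1), (1,1)


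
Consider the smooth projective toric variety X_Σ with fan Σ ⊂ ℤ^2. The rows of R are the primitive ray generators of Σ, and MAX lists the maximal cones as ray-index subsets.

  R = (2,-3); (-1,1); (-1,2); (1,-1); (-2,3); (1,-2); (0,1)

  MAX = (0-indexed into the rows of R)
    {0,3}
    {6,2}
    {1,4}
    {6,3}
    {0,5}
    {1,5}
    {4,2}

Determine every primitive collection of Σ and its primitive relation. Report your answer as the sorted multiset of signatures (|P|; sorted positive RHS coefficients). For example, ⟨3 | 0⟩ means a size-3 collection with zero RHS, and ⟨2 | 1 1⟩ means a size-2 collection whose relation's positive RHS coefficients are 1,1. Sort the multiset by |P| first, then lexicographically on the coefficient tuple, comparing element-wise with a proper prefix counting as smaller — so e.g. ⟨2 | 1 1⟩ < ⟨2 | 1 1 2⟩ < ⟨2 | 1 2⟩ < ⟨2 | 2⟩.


Δ(Σ) — 7 vertices, 14 min non-faces:

  {0,4}:  v_{0} + v_{4} = 0 ; sig = ⟨2 | 0⟩
  {1,3}:  v_{1} + v_{3} = 0 ; sig = ⟨2 | 0⟩
  {2,5}:  v_{2} + v_{5} = 0 ; sig = ⟨2 | 0⟩
  {0,1}:  v_{0} + v_{1} = v_{5} ; sig = ⟨2 | 1⟩
  {0,2}:  v_{0} + v_{2} = v_{3} ; sig = ⟨2 | 1⟩
  {1,2}:  v_{1} + v_{2} = v_{4} ; sig = ⟨2 | 1⟩
  {1,6}:  v_{1} + v_{6} = v_{2} ; sig = ⟨2 | 1⟩
  {2,3}:  v_{2} + v_{3} = v_{6} ; sig = ⟨2 | 1⟩
  {3,4}:  v_{3} + v_{4} = v_{2} ; sig = ⟨2 | 1⟩
  {3,5}:  v_{3} + v_{5} = v_{0} ; sig = ⟨2 | 1⟩
  {4,5}:  v_{4} + v_{5} = v_{1} ; sig = ⟨2 | 1⟩
  {5,6}:  v_{5} + v_{6} = v_{3} ; sig = ⟨2 | 1⟩
  {0,6}:  v_{0} + v_{6} = 2·v_{3} ; sig = ⟨2 | 2⟩
  {4,6}:  v_{4} + v_{6} = 2·v_{2} ; sig = ⟨2 | 2⟩

Signatures (|P|; sorted positive RHS coefficients), sorted:
[⟨2 | 0⟩, ⟨2 | 0⟩, ⟨2 | 0⟩, ⟨2 | 1⟩, ⟨2 | 1⟩, ⟨2 | 1⟩, ⟨2 | 1⟩, ⟨2 | 1⟩, ⟨2 | 1⟩, ⟨2 | 1⟩, ⟨2 | 1⟩, ⟨2 | 1⟩, ⟨2 | 2⟩, ⟨2 | 2⟩]


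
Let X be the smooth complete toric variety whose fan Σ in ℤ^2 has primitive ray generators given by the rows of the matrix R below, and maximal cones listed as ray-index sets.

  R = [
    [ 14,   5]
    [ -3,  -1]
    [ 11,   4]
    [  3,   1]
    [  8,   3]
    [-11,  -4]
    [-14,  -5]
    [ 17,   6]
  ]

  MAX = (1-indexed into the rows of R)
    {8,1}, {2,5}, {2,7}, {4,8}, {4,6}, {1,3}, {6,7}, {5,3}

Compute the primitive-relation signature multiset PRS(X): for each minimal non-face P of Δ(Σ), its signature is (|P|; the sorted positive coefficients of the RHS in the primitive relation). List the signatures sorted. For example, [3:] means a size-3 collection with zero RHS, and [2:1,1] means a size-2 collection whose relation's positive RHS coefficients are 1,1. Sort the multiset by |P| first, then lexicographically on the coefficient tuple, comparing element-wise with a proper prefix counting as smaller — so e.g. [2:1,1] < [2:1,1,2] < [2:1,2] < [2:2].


Σ has 20 primitive collections:

  P={1,7}:  v_{1} + v_{7} = 0  →  sig = [2:]
  P={2,4}:  v_{2} + v_{4} = 0  →  sig = [2:]
  P={3,6}:  v_{3} + v_{6} = 0  →  sig = [2:]
  P={1,2}:  v_{1} + v_{2} = v_{3}  →  sig = [2:1]
  P={1,4}:  v_{1} + v_{4} = v_{8}  →  sig = [2:1]
  P={1,6}:  v_{1} + v_{6} = v_{4}  →  sig = [2:1]
  P={2,3}:  v_{2} + v_{3} = v_{5}  →  sig = [2:1]
  P={2,6}:  v_{2} + v_{6} = v_{7}  →  sig = [2:1]
  P={2,8}:  v_{2} + v_{8} = v_{1}  →  sig = [2:1]
  P={3,4}:  v_{3} + v_{4} = v_{1}  →  sig = [2:1]
  P={3,7}:  v_{3} + v_{7} = v_{2}  →  sig = [2:1]
  P={4,5}:  v_{4} + v_{5} = v_{3}  →  sig = [2:1]
  P={4,7}:  v_{4} + v_{7} = v_{6}  →  sig = [2:1]
  P={5,6}:  v_{5} + v_{6} = v_{2}  →  sig = [2:1]
  P={7,8}:  v_{7} + v_{8} = v_{4}  →  sig = [2:1]
  P={5,8}:  v_{5} + v_{8} = v_{1} + v_{3}  →  sig = [2:1,1]
  P={1,5}:  v_{1} + v_{5} = 2·v_{3}  →  sig = [2:2]
  P={3,8}:  v_{3} + v_{8} = 2·v_{1}  →  sig = [2:2]
  P={5,7}:  v_{5} + v_{7} = 2·v_{2}  →  sig = [2:2]
  P={6,8}:  v_{6} + v_{8} = 2·v_{4}  →  sig = [2:2]

so the primitive-relation signature multiset is
{ [2:] ×3,  [2:1] ×12,  [2:1,1],  [2:2] ×4 }


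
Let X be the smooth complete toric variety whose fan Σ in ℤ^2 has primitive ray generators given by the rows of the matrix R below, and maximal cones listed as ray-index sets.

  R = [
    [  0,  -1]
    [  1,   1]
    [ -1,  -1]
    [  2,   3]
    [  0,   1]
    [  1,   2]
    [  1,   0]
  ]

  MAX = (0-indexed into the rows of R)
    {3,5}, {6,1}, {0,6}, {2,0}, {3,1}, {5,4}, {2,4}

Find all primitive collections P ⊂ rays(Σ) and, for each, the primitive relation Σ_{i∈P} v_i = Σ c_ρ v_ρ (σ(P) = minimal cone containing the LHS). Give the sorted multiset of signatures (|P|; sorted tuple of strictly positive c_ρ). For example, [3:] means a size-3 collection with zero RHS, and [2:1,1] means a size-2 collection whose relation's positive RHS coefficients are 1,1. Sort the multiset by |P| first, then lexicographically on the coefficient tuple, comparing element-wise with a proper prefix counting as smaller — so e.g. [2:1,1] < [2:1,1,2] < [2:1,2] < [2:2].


14 collections generate NE(X_Σ); each relation:

  {0,4}:  v_{0} + v_{4} = 0  →  sig = [2:]
  {1,2}:  v_{1} + v_{2} = 0  →  sig = [2:]
  {0,1}:  v_{0} + v_{1} = v_{6}  →  sig = [2:1]
  {0,5}:  v_{0} + v_{5} = v_{1}  →  sig = [2:1]
  {1,4}:  v_{1} + v_{4} = v_{5}  →  sig = [2:1]
  {1,5}:  v_{1} + v_{5} = v_{3}  →  sig = [2:1]
  {2,3}:  v_{2} + v_{3} = v_{5}  →  sig = [2:1]
  {2,5}:  v_{2} + v_{5} = v_{4}  →  sig = [2:1]
  {2,6}:  v_{2} + v_{6} = v_{0}  →  sig = [2:1]
  {4,6}:  v_{4} + v_{6} = v_{1}  →  sig = [2:1]
  {0,3}:  v_{0} + v_{3} = 2·v_{1}  →  sig = [2:2]
  {3,4}:  v_{3} + v_{4} = 2·v_{5}  →  sig = [2:2]
  {5,6}:  v_{5} + v_{6} = 2·v_{1}  →  sig = [2:2]
  {3,6}:  v_{3} + v_{6} = 3·v_{1}  →  sig = [2:3]

Signatures (|P|; sorted positive RHS coefficients), sorted:
    |P|=2: 14 collections, coeffs (), (), (1), (1), (1), (1), (1), (1), (1), (1), (2), (2), (2), (3)


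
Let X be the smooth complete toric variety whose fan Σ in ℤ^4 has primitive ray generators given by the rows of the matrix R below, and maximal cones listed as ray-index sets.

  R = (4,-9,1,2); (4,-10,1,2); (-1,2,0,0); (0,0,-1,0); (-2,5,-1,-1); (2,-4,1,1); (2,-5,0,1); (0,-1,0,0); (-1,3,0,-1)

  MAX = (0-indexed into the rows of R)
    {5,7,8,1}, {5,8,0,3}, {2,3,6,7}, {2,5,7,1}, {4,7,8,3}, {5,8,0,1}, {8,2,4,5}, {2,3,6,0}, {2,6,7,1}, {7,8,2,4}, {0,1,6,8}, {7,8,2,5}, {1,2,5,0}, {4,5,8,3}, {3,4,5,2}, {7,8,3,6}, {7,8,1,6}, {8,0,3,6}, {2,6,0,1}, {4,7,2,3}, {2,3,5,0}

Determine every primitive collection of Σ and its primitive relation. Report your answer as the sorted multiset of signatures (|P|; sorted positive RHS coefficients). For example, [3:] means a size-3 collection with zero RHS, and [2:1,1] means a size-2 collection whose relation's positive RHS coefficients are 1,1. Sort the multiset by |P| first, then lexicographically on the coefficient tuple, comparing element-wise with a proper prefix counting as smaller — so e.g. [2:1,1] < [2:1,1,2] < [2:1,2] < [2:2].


Primitive collections (12):

  P={0,7}:  v_{0} + v_{7} = v_{1} ; sig = [2:1]
  P={1,4}:  v_{1} + v_{4} = v_{6} ; sig = [2:1]
  P={4,6}:  v_{4} + v_{6} = v_{3} ; sig = [2:1]
  P={5,6}:  v_{5} + v_{6} = v_{0} ; sig = [2:1]
  P={0,4}:  v_{0} + v_{4} = v_{3} + v_{5} ; sig = [2:1,1]
  P={1,3}:  v_{1} + v_{3} = 2·v_{6} ; sig = [2:2]
  P={2,6,8}:  v_{2} + v_{6} + v_{8} = 0 ; sig = [3:]
  P={4,5,7}:  v_{4} + v_{5} + v_{7} = 0 ; sig = [3:]
  P={0,2,8}:  v_{0} + v_{2} + v_{8} = v_{5} ; sig = [3:1]
  P={2,3,8}:  v_{2} + v_{3} + v_{8} = v_{4} ; sig = [3:1]
  P={3,5,7}:  v_{3} + v_{5} + v_{7} = v_{6} ; sig = [3:1]
  P={1,2,8}:  v_{1} + v_{2} + v_{8} = v_{5} + v_{7} ; sig = [3:1,1]

Sorted signature multiset PRS(X):
    [2:1]
    [2:1]
    [2:1]
    [2:1]
    [2:1,1]
    [2:2]
    [3:]
    [3:]
    [3:1]
    [3:1]
    [3:1]
    [3:1,1]


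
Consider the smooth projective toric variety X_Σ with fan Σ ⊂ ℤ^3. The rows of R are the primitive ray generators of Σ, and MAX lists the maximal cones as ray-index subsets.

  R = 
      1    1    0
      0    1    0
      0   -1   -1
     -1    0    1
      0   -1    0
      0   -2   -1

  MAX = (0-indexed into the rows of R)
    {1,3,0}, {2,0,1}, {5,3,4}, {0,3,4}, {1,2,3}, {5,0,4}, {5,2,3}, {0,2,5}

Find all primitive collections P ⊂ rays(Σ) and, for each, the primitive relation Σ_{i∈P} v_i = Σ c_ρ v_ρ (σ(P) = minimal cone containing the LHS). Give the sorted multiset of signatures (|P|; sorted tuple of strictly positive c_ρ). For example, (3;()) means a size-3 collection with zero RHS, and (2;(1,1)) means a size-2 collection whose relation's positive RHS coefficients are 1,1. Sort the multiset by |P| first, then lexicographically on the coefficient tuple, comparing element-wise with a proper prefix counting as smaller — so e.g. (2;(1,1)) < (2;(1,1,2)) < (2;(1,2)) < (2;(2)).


5 minimal non-faces of Δ(Σ) (on 6 rays):

  P={1,4}:  v_{1} + v_{4} = 0  →  sig = (2;())
  P={1,5}:  v_{1} + v_{5} = v_{2}  →  sig = (2;(1))
  P={2,4}:  v_{2} + v_{4} = v_{5}  →  sig = (2;(1))
  P={0,2,3}:  v_{0} + v_{2} + v_{3} = 0  →  sig = (3;())
  P={0,3,5}:  v_{0} + v_{3} + v_{5} = v_{4}  →  sig = (3;(1))

Signatures (|P|; sorted positive RHS coefficients), sorted:
    (2;())
    (2;(1))
    (2;(1))
    (3;())
    (3;(1))


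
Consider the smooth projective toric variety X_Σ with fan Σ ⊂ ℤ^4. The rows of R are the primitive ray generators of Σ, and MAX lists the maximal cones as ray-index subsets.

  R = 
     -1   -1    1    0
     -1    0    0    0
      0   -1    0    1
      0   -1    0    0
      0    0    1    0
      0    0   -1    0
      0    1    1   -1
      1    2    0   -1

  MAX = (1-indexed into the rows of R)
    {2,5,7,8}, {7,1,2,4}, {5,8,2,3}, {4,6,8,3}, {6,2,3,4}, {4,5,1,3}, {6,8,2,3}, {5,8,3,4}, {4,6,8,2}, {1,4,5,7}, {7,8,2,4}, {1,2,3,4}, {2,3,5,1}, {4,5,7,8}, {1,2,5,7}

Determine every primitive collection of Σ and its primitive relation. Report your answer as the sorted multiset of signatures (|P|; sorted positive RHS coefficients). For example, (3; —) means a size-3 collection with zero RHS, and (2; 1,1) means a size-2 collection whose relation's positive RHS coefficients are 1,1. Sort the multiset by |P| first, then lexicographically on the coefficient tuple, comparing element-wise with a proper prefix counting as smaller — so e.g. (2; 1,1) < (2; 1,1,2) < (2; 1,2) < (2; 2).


7 minimal non-faces of Δ(Σ) (on 8 rays):

  P={5,6}:  v_{5} + v_{6} = 0 — sig = (2; —)
  P={1,8}:  v_{1} + v_{8} = v_{7} — sig = (2; 1)
  P={3,7}:  v_{3} + v_{7} = v_{5} — sig = (2; 1)
  P={1,6}:  v_{1} + v_{6} = v_{2} + v_{4} — sig = (2; 1,1)
  P={6,7}:  v_{6} + v_{7} = v_{2} + v_{4} + v_{8} — sig = (2; 1,1,1)
  P={2,4,5}:  v_{2} + v_{4} + v_{5} = v_{1} — sig = (3; 1)
  P={2,3,4,8}:  v_{2} + v_{3} + v_{4} + v_{8} = 0 — sig = (4; —)

so the primitive-relation signature multiset is
{ (2; —),  (2; 1) ×2,  (2; 1,1),  (2; 1,1,1),  (3; 1),  (4; —) }


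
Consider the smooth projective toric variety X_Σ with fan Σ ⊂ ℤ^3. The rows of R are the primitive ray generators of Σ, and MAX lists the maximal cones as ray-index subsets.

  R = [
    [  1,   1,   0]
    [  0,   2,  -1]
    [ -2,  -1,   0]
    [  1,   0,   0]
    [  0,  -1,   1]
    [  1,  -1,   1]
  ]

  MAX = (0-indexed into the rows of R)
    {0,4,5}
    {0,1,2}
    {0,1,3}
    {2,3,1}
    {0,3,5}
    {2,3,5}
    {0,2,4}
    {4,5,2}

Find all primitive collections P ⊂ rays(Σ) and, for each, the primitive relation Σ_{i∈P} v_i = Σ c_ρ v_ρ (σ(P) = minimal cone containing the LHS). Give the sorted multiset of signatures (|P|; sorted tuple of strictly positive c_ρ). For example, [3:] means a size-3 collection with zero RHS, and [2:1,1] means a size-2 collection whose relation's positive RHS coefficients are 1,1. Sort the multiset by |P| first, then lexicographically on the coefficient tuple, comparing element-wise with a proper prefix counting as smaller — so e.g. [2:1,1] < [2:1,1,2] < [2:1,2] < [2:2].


5 minimal non-faces of Δ(Σ) (on 6 rays):

  {1,5}:  v_{1} + v_{5} = v_{0} ; sig = [2:1]
  {3,4}:  v_{3} + v_{4} = v_{5} ; sig = [2:1]
  {1,4}:  v_{1} + v_{4} = 2·v_{0} + v_{2} ; sig = [2:1,2]
  {0,2,3}:  v_{0} + v_{2} + v_{3} = 0 ; sig = [3:]
  {0,2,5}:  v_{0} + v_{2} + v_{5} = v_{4} ; sig = [3:1]

Hence PRS(X_Σ) =
    |P|=2: 3 collections, coeffs (1), (1), (1,2)
    |P|=3: 2 collections, coeffs (), (1)


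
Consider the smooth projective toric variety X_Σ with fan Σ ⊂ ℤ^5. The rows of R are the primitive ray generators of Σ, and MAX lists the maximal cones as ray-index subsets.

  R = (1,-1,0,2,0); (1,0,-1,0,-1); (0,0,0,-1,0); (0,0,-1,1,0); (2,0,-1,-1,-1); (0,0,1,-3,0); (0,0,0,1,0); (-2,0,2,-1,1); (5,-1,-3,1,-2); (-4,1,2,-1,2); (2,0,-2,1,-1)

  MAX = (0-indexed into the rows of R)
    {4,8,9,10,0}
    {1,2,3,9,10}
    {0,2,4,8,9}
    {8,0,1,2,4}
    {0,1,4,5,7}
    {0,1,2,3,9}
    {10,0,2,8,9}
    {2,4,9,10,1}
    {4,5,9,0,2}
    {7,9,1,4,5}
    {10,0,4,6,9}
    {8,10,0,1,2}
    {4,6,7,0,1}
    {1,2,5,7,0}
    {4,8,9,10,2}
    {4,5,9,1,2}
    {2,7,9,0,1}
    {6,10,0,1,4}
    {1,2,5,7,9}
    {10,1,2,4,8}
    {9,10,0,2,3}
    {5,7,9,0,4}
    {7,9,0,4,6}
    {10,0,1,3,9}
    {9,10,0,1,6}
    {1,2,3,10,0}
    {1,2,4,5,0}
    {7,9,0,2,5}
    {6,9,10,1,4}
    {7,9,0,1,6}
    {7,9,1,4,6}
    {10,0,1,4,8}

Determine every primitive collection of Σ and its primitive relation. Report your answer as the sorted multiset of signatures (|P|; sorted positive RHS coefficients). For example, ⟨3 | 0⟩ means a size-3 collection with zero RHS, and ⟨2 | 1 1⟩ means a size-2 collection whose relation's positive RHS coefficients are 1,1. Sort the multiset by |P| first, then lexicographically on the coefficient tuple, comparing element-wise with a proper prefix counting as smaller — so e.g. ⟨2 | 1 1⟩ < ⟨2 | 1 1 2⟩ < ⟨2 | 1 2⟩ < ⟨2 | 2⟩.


Σ has 18 primitive collections:

  P={2,6}:  v_{2} + v_{6} = 0  so sig = ⟨2 | 0⟩
  P={7,10}:  v_{7} + v_{10} = 0  so sig = ⟨2 | 0⟩
  P={3,4}:  v_{3} + v_{4} = v_{2} + v_{10}  so sig = ⟨2 | 1 1⟩
  P={5,6}:  v_{5} + v_{6} = v_{4} + v_{7}  so sig = ⟨2 | 1 1⟩
  P={5,10}:  v_{5} + v_{10} = v_{2} + v_{4}  so sig = ⟨2 | 1 1⟩
  P={6,8}:  v_{6} + v_{8} = v_{0} + v_{4} + v_{10}  so sig = ⟨2 | 1 1 1⟩
  P={7,8}:  v_{7} + v_{8} = v_{0} + v_{2} + v_{4}  so sig = ⟨2 | 1 1 1⟩
  P={3,6}:  v_{3} + v_{6} = v_{0} + v_{1} + v_{9} + v_{10}  so sig = ⟨2 | 1 1 1 1⟩
  P={3,7}:  v_{3} + v_{7} = v_{0} + v_{1} + v_{2} + v_{9}  so sig = ⟨2 | 1 1 1 1⟩
  P={3,8}:  v_{3} + v_{8} = v_{0} + 2·v_{2} + 2·v_{10}  so sig = ⟨2 | 1 2 2⟩
  P={5,8}:  v_{5} + v_{8} = v_{0} + 2·v_{2} + 2·v_{4}  so sig = ⟨2 | 1 2 2⟩
  P={3,5}:  v_{3} + v_{5} = 2·v_{2}  so sig = ⟨2 | 2⟩
  P={2,4,7}:  v_{2} + v_{4} + v_{7} = v_{5}  so sig = ⟨3 | 1⟩
  P={1,8,9}:  v_{1} + v_{8} + v_{9} = v_{2} + v_{10}  so sig = ⟨3 | 1 1⟩
  P={0,1,4,9}:  v_{0} + v_{1} + v_{4} + v_{9} = 0  so sig = ⟨4 | 0⟩
  P={0,2,4,10}:  v_{0} + v_{2} + v_{4} + v_{10} = v_{8}  so sig = ⟨4 | 1⟩
  P={0,1,5,9}:  v_{0} + v_{1} + v_{5} + v_{9} = v_{2} + v_{7}  so sig = ⟨4 | 1 1⟩
  P={0,1,2,9,10}:  v_{0} + v_{1} + v_{2} + v_{9} + v_{10} = v_{3}  so sig = ⟨5 | 1⟩

Signatures (|P|; sorted positive RHS coefficients), sorted:
    |P|=2: 12 collections, coeffs (), (), (1,1), (1,1), (1,1), (1,1,1), (1,1,1), (1,1,1,1), (1,1,1,1), (1,2,2), (1,2,2), (2)
    |P|=3: 2 collections, coeffs (1), (1,1)
    |P|=4: 3 collections, coeffs (), (1), (1,1)
    |P|=5: 1 collection, coeffs (1)


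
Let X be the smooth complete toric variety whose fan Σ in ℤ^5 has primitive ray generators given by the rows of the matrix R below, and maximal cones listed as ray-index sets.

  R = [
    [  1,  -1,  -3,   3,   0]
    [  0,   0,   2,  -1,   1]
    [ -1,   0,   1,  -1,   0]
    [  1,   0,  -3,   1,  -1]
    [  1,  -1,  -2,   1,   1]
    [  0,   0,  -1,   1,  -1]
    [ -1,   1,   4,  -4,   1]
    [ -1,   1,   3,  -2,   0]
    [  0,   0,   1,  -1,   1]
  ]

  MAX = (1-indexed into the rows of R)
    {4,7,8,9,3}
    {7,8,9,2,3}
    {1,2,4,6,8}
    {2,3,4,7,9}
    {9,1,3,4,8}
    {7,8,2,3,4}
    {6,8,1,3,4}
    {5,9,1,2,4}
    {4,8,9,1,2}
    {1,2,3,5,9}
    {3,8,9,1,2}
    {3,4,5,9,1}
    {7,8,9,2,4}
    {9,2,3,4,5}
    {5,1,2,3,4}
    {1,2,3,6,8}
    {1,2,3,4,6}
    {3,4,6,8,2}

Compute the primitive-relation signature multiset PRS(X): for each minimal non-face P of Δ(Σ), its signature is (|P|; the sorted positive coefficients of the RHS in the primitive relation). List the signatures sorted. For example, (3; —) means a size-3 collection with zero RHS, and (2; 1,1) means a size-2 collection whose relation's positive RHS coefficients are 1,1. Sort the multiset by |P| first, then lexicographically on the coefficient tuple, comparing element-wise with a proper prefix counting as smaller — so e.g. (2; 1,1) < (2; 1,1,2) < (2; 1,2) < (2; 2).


Σ has 9 primitive collections:

  P = {6,9}:  v_{6} + v_{9} = 0  ⟹  sig = (2; —)
  P = {1,7}:  v_{1} + v_{7} = v_{9}  ⟹  sig = (2; 1)
  P = {5,8}:  v_{5} + v_{8} = v_{9}  ⟹  sig = (2; 1)
  P = {5,6}:  v_{5} + v_{6} = v_{1} + v_{2} + v_{3} + v_{4}  ⟹  sig = (2; 1,1,1,1)
  P = {6,7}:  v_{6} + v_{7} = v_{2} + v_{3} + v_{4} + v_{8}  ⟹  sig = (2; 1,1,1,1)
  P = {5,7}:  v_{5} + v_{7} = v_{2} + v_{3} + v_{4} + 2·v_{9}  ⟹  sig = (2; 1,1,1,2)
  P = {1,2,3,4,8}:  v_{1} + v_{2} + v_{3} + v_{4} + v_{8} = 0  ⟹  sig = (5; —)
  P = {1,2,3,4,9}:  v_{1} + v_{2} + v_{3} + v_{4} + v_{9} = v_{5}  ⟹  sig = (5; 1)
  P = {2,3,4,8,9}:  v_{2} + v_{3} + v_{4} + v_{8} + v_{9} = v_{7}  ⟹  sig = (5; 1)

so the primitive-relation signature multiset is
[(2; —), (2; 1), (2; 1), (2; 1,1,1,1), (2; 1,1,1,1), (2; 1,1,1,2), (5; —), (5; 1), (5; 1)]


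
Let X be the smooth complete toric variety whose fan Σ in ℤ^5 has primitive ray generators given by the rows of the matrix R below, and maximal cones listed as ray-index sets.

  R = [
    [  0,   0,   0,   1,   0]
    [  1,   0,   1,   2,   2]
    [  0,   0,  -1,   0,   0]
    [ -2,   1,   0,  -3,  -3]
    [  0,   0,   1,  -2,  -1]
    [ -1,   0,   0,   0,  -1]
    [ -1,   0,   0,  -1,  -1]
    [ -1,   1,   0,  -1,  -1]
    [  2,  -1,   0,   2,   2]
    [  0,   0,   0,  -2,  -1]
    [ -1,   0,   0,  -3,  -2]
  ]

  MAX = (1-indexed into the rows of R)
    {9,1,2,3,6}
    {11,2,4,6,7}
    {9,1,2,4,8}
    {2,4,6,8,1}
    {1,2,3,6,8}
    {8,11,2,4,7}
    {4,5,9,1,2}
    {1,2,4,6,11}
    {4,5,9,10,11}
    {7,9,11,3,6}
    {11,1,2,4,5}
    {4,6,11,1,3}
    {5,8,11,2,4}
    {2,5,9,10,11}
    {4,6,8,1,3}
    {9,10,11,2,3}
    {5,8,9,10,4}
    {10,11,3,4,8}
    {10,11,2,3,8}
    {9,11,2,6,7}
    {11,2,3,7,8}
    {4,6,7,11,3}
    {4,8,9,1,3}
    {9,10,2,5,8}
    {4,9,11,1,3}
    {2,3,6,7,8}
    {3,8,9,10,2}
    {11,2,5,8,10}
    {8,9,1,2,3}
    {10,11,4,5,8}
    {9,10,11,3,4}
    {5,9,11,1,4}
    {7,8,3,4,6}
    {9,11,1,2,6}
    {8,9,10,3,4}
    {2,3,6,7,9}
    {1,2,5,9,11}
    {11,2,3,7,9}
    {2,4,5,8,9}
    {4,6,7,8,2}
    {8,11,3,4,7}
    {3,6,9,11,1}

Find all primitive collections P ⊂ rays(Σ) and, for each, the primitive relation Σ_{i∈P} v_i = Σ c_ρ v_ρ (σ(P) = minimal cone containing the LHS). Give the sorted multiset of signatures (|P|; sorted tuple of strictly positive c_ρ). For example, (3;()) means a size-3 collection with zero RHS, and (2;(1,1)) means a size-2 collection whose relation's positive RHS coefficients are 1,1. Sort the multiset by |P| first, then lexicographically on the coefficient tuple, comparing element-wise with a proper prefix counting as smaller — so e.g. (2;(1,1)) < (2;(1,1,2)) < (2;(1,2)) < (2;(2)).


|primitive collections| = 20. Relations:

  • {1,7}:  v_{1} + v_{7} = v_{6}  so sig = (2;(1))
  • {3,5}:  v_{3} + v_{5} = v_{10}  so sig = (2;(1))
  • {7,10}:  v_{7} + v_{10} = v_{11}  so sig = (2;(1))
  • {1,10}:  v_{1} + v_{10} = v_{4} + v_{9}  so sig = (2;(1,1))
  • {6,10}:  v_{6} + v_{10} = v_{1} + v_{11}  so sig = (2;(1,1))
  • {5,7}:  v_{5} + v_{7} = v_{1} + v_{2} + 2·v_{11}  so sig = (2;(1,1,2))
  • {5,6}:  v_{5} + v_{6} = 2·v_{1} + v_{2} + 2·v_{11}  so sig = (2;(1,2,2))
  • {7,8,9}:  v_{7} + v_{8} + v_{9} = 0  so sig = (3;())
  • {1,8,11}:  v_{1} + v_{8} + v_{11} = v_{4}  so sig = (3;(1))
  • {2,3,4}:  v_{2} + v_{3} + v_{4} = v_{8}  so sig = (3;(1))
  • {6,8,9}:  v_{6} + v_{8} + v_{9} = v_{1}  so sig = (3;(1))
  • {8,9,11}:  v_{8} + v_{9} + v_{11} = v_{10}  so sig = (3;(1))
  • {2,4,10}:  v_{2} + v_{4} + v_{10} = v_{5} + v_{8}  so sig = (3;(1,1))
  • {4,7,9}:  v_{4} + v_{7} + v_{9} = v_{1} + v_{11}  so sig = (3;(1,1))
  • {6,8,11}:  v_{6} + v_{8} + v_{11} = v_{4} + v_{7}  so sig = (3;(1,1))
  • {1,5,8}:  v_{1} + v_{5} + v_{8} = v_{2} + 2·v_{4} + v_{9}  so sig = (3;(1,1,2))
  • {4,6,9}:  v_{4} + v_{6} + v_{9} = 2·v_{1} + v_{11}  so sig = (3;(1,2))
  • {1,2,3,11}:  v_{1} + v_{2} + v_{3} + v_{11} = 0  so sig = (4;())
  • {2,3,6,11}:  v_{2} + v_{3} + v_{6} + v_{11} = v_{7}  so sig = (4;(1))
  • {2,4,9,11}:  v_{2} + v_{4} + v_{9} + v_{11} = v_{5}  so sig = (4;(1))

Sorted signature multiset PRS(X):
{ (2;(1)) ×3,  (2;(1,1)) ×2,  (2;(1,1,2)),  (2;(1,2,2)),  (3;()),  (3;(1)) ×4,  (3;(1,1)) ×3,  (3;(1,1,2)),  (3;(1,2)),  (4;()),  (4;(1)) ×2 }


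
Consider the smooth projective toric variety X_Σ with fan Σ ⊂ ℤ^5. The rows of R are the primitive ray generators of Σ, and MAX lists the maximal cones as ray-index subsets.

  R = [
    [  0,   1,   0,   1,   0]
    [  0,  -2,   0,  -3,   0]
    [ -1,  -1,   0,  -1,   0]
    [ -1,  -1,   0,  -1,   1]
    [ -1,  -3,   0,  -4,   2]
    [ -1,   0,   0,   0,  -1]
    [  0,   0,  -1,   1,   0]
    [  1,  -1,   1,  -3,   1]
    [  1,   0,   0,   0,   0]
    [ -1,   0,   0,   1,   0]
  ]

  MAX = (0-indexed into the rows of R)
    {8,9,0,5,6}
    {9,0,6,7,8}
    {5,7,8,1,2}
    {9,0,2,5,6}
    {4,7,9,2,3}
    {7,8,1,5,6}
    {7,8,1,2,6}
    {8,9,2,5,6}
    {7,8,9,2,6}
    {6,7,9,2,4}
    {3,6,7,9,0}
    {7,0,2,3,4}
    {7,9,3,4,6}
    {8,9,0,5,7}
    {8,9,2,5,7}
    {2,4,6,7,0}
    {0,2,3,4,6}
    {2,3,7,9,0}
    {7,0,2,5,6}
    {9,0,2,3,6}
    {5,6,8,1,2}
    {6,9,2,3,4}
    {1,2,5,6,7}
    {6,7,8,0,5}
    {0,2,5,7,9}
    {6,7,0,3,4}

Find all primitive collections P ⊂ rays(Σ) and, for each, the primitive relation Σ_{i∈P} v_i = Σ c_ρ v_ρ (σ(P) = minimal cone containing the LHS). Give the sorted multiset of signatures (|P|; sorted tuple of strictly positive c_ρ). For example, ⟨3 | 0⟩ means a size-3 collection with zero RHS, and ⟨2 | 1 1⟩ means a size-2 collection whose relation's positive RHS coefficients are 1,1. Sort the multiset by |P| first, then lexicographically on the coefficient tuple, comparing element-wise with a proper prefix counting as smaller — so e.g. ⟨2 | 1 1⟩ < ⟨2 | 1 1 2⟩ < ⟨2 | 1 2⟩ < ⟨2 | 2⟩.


14 collections generate NE(X_Σ); each relation:

  • {0,1}:  v_{0} + v_{1} = v_{5} + v_{6} + v_{7}  ⇒ sig = ⟨2 | 1 1 1⟩
  • {3,8}:  v_{3} + v_{8} = v_{6} + v_{7} + v_{9}  ⇒ sig = ⟨2 | 1 1 1⟩
  • {4,5}:  v_{4} + v_{5} = v_{0} + 3·v_{2} + v_{6} + v_{7}  ⇒ sig = ⟨2 | 1 1 1 3⟩
  • {1,3}:  v_{1} + v_{3} = 2·v_{2} + v_{6} + v_{7}  ⇒ sig = ⟨2 | 1 1 2⟩
  • {4,8}:  v_{4} + v_{8} = v_{2} + 2·v_{6} + 2·v_{7} + v_{9}  ⇒ sig = ⟨2 | 1 1 2 2⟩
  • {1,9}:  v_{1} + v_{9} = 2·v_{2} + v_{8}  ⇒ sig = ⟨2 | 1 2⟩
  • {3,5}:  v_{3} + v_{5} = v_{0} + 2·v_{2}  ⇒ sig = ⟨2 | 1 2⟩
  • {1,4}:  v_{1} + v_{4} = 3·v_{2} + 2·v_{6} + 2·v_{7}  ⇒ sig = ⟨2 | 2 2 3⟩
  • {0,2,8}:  v_{0} + v_{2} + v_{8} = 0  ⇒ sig = ⟨3 | 0⟩
  • {0,4,9}:  v_{0} + v_{4} + v_{9} = 2·v_{3}  ⇒ sig = ⟨3 | 2⟩
  • {2,3,6,7}:  v_{2} + v_{3} + v_{6} + v_{7} = v_{4}  ⇒ sig = ⟨4 | 1⟩
  • {5,6,7,9}:  v_{5} + v_{6} + v_{7} + v_{9} = v_{2}  ⇒ sig = ⟨4 | 1⟩
  • {0,2,6,7,9}:  v_{0} + v_{2} + v_{6} + v_{7} + v_{9} = v_{3}  ⇒ sig = ⟨5 | 1⟩
  • {2,5,6,7,8}:  v_{2} + v_{5} + v_{6} + v_{7} + v_{8} = v_{1}  ⇒ sig = ⟨5 | 1⟩

Signatures (|P|; sorted positive RHS coefficients), sorted:
{ ⟨2 | 1 1 1⟩ ×2,  ⟨2 | 1 1 1 3⟩,  ⟨2 | 1 1 2⟩,  ⟨2 | 1 1 2 2⟩,  ⟨2 | 1 2⟩ ×2,  ⟨2 | 2 2 3⟩,  ⟨3 | 0⟩,  ⟨3 | 2⟩,  ⟨4 | 1⟩ ×2,  ⟨5 | 1⟩ ×2 }


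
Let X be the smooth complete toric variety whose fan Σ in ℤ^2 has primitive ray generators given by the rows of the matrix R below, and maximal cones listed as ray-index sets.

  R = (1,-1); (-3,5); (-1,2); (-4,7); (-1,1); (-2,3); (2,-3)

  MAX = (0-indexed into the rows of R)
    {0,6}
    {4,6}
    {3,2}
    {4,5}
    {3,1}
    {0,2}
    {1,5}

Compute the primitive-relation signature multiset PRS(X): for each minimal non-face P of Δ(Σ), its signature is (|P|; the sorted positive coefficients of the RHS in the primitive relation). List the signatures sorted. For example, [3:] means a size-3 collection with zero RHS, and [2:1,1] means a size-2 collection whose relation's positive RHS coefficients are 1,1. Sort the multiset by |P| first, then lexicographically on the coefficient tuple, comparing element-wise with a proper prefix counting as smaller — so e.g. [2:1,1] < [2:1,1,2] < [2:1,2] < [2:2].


Primitive collections (14):

  P={0,4}:  v_{0} + v_{4} = 0 — sig = [2:]
  P={5,6}:  v_{5} + v_{6} = 0 — sig = [2:]
  P={0,5}:  v_{0} + v_{5} = v_{2} — sig = [2:1]
  P={1,2}:  v_{1} + v_{2} = v_{3} — sig = [2:1]
  P={1,6}:  v_{1} + v_{6} = v_{2} — sig = [2:1]
  P={2,4}:  v_{2} + v_{4} = v_{5} — sig = [2:1]
  P={2,5}:  v_{2} + v_{5} = v_{1} — sig = [2:1]
  P={2,6}:  v_{2} + v_{6} = v_{0} — sig = [2:1]
  P={3,4}:  v_{3} + v_{4} = v_{1} + v_{5} — sig = [2:1,1]
  P={0,1}:  v_{0} + v_{1} = 2·v_{2} — sig = [2:2]
  P={1,4}:  v_{1} + v_{4} = 2·v_{5} — sig = [2:2]
  P={3,5}:  v_{3} + v_{5} = 2·v_{1} — sig = [2:2]
  P={3,6}:  v_{3} + v_{6} = 2·v_{2} — sig = [2:2]
  P={0,3}:  v_{0} + v_{3} = 3·v_{2} — sig = [2:3]

Sorted signature multiset PRS(X):
{ [2:] ×2,  [2:1] ×6,  [2:1,1],  [2:2] ×4,  [2:3] }


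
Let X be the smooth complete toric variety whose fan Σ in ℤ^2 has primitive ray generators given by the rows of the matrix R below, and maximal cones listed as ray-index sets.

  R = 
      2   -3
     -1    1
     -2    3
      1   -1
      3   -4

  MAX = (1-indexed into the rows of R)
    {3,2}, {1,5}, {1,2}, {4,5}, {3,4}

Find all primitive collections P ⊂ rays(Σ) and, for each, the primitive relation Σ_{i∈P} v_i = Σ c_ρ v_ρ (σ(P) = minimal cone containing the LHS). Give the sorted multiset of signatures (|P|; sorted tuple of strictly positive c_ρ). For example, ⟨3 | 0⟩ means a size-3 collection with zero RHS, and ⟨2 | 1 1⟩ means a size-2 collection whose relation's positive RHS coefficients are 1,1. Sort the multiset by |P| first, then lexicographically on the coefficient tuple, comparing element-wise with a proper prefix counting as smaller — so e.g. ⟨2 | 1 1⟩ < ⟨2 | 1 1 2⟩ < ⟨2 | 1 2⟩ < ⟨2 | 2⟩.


Δ(Σ) — 5 vertices, 5 min non-faces:

  {1,3}:  v_{1} + v_{3} = 0  ⇒ sig = ⟨2 | 0⟩
  {2,4}:  v_{2} + v_{4} = 0  ⇒ sig = ⟨2 | 0⟩
  {1,4}:  v_{1} + v_{4} = v_{5}  ⇒ sig = ⟨2 | 1⟩
  {2,5}:  v_{2} + v_{5} = v_{1}  ⇒ sig = ⟨2 | 1⟩
  {3,5}:  v_{3} + v_{5} = v_{4}  ⇒ sig = ⟨2 | 1⟩

Hence PRS(X_Σ) =
[⟨2 | 0⟩, ⟨2 | 0⟩, ⟨2 | 1⟩, ⟨2 | 1⟩, ⟨2 | 1⟩]


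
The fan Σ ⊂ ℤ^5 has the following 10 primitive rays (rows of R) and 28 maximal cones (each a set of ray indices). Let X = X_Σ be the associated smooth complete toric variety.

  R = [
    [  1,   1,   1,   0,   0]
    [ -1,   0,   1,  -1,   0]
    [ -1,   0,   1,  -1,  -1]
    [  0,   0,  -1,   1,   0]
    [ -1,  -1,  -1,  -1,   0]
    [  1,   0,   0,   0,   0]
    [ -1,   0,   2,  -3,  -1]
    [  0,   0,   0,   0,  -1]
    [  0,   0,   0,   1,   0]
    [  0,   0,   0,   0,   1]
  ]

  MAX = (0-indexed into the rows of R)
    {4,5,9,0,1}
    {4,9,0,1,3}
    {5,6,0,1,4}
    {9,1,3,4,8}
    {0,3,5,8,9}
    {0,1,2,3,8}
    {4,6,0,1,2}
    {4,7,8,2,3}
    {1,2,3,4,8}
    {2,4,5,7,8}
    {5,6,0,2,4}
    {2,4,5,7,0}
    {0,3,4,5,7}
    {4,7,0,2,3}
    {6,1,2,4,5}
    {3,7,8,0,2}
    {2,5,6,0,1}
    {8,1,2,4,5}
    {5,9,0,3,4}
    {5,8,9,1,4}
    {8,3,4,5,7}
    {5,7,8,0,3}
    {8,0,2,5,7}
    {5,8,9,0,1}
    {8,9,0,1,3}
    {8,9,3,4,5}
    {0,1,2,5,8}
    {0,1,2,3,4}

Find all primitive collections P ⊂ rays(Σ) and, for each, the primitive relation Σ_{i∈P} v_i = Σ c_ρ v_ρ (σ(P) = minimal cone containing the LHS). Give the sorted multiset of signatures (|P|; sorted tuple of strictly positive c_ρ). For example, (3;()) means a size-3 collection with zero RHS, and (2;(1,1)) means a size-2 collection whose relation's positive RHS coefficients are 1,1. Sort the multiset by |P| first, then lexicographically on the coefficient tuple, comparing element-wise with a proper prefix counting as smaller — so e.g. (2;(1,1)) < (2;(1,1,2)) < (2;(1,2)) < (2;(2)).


Σ has 11 primitive collections:

  P = {7,9}:  v_{7} + v_{9} = 0  so sig = (2;())
  P = {1,7}:  v_{1} + v_{7} = v_{2}  so sig = (2;(1))
  P = {2,9}:  v_{2} + v_{9} = v_{1}  so sig = (2;(1))
  P = {3,6}:  v_{3} + v_{6} = v_{0} + v_{2} + v_{4}  so sig = (2;(1,1,1))
  P = {6,8}:  v_{6} + v_{8} = v_{1} + v_{2} + v_{5}  so sig = (2;(1,1,1))
  P = {6,7}:  v_{6} + v_{7} = v_{0} + 2·v_{2} + v_{4} + v_{5}  so sig = (2;(1,1,1,2))
  P = {6,9}:  v_{6} + v_{9} = v_{0} + 2·v_{1} + v_{4} + v_{5}  so sig = (2;(1,1,1,2))
  P = {0,4,8}:  v_{0} + v_{4} + v_{8} = 0  so sig = (3;())
  P = {1,3,5}:  v_{1} + v_{3} + v_{5} = 0  so sig = (3;())
  P = {2,3,5}:  v_{2} + v_{3} + v_{5} = v_{7}  so sig = (3;(1))
  P = {0,1,2,4,5}:  v_{0} + v_{1} + v_{2} + v_{4} + v_{5} = v_{6}  so sig = (5;(1))

Hence PRS(X_Σ) =
    |P|=2: 7 collections, coeffs (), (1), (1), (1,1,1), (1,1,1), (1,1,1,2), (1,1,1,2)
    |P|=3: 3 collections, coeffs (), (), (1)
    |P|=5: 1 collection, coeffs (1)
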